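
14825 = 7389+7436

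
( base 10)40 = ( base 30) 1A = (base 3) 1111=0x28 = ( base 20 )20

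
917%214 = 61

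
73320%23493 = 2841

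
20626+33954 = 54580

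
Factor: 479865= 3^1* 5^1*31991^1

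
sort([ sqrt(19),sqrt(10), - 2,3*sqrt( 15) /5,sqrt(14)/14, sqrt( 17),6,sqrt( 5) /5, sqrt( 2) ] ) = [ - 2 , sqrt(14 ) /14,  sqrt(5)/5,sqrt( 2), 3 * sqrt(15)/5,sqrt( 10 ), sqrt( 17) , sqrt ( 19 ),  6]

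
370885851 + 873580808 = 1244466659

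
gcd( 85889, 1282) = 1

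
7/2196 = 7/2196 = 0.00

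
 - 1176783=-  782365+-394418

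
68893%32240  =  4413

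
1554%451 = 201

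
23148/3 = 7716 = 7716.00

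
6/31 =6/31 = 0.19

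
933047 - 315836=617211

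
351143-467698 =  - 116555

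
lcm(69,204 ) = 4692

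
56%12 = 8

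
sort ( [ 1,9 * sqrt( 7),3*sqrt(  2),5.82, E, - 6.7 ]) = [ - 6.7, 1,E,3 * sqrt( 2), 5.82,9*sqrt( 7)]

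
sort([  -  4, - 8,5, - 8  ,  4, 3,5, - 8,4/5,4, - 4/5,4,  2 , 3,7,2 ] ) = [- 8, - 8,  -  8,  -  4, - 4/5,4/5,  2,  2,  3,3,4,4, 4,5  ,  5,7]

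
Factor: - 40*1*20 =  - 2^5 * 5^2 = - 800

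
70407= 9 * 7823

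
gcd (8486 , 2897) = 1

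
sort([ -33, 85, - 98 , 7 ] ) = [ - 98, - 33,7 , 85]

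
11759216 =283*41552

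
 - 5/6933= - 1 + 6928/6933 =- 0.00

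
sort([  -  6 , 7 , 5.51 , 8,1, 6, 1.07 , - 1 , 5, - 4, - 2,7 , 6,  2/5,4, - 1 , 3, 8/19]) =[-6, - 4,-2,-1, - 1,2/5,8/19, 1 , 1.07,3,4,5,5.51,6,6 , 7,7, 8]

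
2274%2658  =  2274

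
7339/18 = 407  +  13/18 = 407.72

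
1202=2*601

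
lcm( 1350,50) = 1350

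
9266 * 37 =342842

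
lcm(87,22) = 1914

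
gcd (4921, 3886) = 1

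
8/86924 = 2/21731 = 0.00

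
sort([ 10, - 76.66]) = [ - 76.66, 10 ]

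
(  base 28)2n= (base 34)2B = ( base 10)79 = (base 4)1033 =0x4f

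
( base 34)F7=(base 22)11b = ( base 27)j4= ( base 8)1005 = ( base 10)517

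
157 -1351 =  -1194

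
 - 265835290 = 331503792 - 597339082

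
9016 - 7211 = 1805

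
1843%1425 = 418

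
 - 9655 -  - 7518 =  - 2137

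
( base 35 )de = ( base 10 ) 469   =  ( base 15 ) 214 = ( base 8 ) 725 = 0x1d5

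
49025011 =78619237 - 29594226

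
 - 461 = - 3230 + 2769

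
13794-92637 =-78843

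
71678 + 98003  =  169681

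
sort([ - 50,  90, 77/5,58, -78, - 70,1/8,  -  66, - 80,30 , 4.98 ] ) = [ - 80, - 78, - 70, - 66, - 50,1/8, 4.98 , 77/5, 30, 58,90]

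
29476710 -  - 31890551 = 61367261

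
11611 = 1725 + 9886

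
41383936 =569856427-528472491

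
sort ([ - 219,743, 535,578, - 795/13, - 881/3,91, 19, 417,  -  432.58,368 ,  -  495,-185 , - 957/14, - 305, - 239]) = [ - 495, - 432.58,-305, - 881/3, - 239, - 219, - 185, - 957/14, - 795/13, 19 , 91, 368,  417, 535, 578, 743]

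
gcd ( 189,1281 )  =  21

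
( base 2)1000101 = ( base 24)2L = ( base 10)69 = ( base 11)63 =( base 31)27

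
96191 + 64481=160672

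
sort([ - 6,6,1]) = [ - 6 , 1 , 6]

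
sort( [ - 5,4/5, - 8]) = [ - 8,-5,4/5 ] 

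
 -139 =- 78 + -61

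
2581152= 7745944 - 5164792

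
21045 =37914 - 16869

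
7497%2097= 1206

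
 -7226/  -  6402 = 3613/3201= 1.13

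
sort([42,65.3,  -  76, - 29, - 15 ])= [ - 76 , - 29, - 15,42, 65.3]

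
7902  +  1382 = 9284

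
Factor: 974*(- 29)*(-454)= 12823684  =  2^2*29^1 *227^1*487^1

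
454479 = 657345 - 202866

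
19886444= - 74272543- - 94158987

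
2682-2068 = 614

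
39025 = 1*39025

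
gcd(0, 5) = 5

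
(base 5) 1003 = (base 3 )11202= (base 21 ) 62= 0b10000000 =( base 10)128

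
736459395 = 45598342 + 690861053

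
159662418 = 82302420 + 77359998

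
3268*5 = 16340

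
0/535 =0=0.00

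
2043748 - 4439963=-2396215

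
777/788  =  777/788  =  0.99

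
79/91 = 79/91= 0.87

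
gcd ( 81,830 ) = 1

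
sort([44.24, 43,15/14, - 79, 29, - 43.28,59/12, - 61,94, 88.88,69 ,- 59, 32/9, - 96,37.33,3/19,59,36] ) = [ -96, - 79, - 61, - 59,-43.28,3/19,15/14, 32/9,59/12,29,36,37.33, 43,44.24, 59,  69, 88.88,  94]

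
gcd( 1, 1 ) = 1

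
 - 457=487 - 944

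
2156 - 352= 1804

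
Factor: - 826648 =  - 2^3*191^1*541^1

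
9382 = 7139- - 2243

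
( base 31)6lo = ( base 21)ecf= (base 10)6441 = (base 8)14451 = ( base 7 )24531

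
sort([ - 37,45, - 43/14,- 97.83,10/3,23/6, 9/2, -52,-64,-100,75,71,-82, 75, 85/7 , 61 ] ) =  [ - 100, - 97.83,-82,-64,-52, - 37 , - 43/14, 10/3,23/6, 9/2,85/7,45,61, 71,75,75]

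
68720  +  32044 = 100764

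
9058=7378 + 1680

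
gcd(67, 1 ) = 1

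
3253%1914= 1339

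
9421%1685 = 996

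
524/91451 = 524/91451 =0.01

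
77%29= 19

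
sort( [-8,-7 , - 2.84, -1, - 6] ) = [ - 8, - 7,  -  6,-2.84 , - 1]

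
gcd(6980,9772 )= 1396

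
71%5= 1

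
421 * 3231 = 1360251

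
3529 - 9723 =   -  6194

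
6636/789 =2212/263=8.41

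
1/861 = 1/861 =0.00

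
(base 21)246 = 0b1111001100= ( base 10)972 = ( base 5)12342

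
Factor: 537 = 3^1*179^1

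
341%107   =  20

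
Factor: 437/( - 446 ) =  - 2^( - 1 )*19^1*23^1*223^( - 1 ) 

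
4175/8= 4175/8 = 521.88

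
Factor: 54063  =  3^2*6007^1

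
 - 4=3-7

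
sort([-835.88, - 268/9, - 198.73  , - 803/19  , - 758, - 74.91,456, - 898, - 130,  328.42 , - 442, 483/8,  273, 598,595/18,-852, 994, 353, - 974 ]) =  [ - 974, - 898, - 852, - 835.88, - 758, - 442, - 198.73, - 130,-74.91,  -  803/19, - 268/9,  595/18,  483/8,273,328.42, 353,456, 598,994]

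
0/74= 0 = 0.00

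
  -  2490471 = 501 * ( - 4971)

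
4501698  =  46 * 97863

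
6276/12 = 523=523.00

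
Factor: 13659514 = 2^1*11^1*620887^1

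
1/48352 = 1/48352 = 0.00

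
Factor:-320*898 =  - 287360  =  -  2^7*5^1 * 449^1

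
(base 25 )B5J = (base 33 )6EN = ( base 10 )7019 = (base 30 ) 7nt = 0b1101101101011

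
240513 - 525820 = -285307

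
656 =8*82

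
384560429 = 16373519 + 368186910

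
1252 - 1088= 164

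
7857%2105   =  1542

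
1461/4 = 365 +1/4= 365.25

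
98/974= 49/487 =0.10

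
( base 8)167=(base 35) 3e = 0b1110111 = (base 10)119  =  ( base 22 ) 59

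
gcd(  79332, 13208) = 4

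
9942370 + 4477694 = 14420064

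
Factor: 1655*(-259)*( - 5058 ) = 2168086410=2^1*3^2*5^1*7^1*37^1 * 281^1*331^1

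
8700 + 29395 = 38095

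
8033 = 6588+1445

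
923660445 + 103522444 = 1027182889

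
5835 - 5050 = 785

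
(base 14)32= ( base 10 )44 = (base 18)28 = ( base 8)54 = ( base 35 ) 19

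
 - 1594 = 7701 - 9295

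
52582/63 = 52582/63 =834.63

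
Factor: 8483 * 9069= 76932327  =  3^1*17^1*499^1 * 3023^1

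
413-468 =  - 55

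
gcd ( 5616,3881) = 1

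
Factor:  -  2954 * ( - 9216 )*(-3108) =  - 84612390912 = -2^13*3^3 * 7^2*37^1*211^1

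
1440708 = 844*1707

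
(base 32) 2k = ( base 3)10010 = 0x54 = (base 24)3C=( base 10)84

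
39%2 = 1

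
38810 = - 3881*( - 10 ) 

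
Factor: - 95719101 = - 3^1*251^1*317^1 * 401^1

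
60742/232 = 30371/116 = 261.82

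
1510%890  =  620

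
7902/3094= 3951/1547 = 2.55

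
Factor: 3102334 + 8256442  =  11358776 = 2^3*11^1 * 13^1*9929^1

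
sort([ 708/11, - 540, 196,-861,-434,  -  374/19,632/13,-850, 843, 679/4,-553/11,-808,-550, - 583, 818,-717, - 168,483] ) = [-861, - 850, - 808,-717, -583, - 550,-540 ,-434,-168, - 553/11,-374/19, 632/13, 708/11, 679/4,196, 483, 818, 843 ] 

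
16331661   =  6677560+9654101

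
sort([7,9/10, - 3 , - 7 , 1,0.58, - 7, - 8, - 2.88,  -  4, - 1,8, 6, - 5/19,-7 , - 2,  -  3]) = [-8  ,-7, - 7, - 7,-4, - 3, - 3, -2.88,-2, - 1, - 5/19,0.58, 9/10,  1, 6, 7,8 ] 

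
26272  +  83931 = 110203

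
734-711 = 23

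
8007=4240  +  3767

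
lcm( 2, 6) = 6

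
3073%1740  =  1333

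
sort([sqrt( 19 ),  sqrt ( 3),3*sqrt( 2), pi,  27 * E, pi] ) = [sqrt( 3),  pi , pi,3 * sqrt (2), sqrt(19 ),27*E]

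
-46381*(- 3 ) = 139143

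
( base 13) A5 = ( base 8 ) 207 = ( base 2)10000111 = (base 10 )135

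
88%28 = 4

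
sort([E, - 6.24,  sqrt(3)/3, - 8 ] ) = [-8,- 6.24,sqrt (3)/3,E]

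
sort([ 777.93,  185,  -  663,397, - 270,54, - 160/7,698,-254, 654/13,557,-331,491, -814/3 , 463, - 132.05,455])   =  [  -  663,  -  331, - 814/3,  -  270, - 254, - 132.05, -160/7,654/13 , 54, 185 , 397, 455,463,491,557,698,777.93 ] 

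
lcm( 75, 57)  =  1425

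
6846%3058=730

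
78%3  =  0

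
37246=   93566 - 56320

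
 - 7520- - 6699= - 821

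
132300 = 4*33075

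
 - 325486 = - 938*347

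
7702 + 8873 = 16575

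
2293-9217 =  - 6924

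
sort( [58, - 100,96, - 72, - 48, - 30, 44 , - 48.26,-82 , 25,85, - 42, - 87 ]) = [ -100, - 87,-82, - 72, - 48.26,- 48, - 42,-30, 25, 44 , 58,85, 96]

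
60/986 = 30/493 = 0.06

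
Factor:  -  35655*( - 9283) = 3^1*5^1*2377^1*9283^1 =330985365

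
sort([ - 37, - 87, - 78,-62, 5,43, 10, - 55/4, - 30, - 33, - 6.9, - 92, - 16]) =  [ - 92, - 87, - 78,-62, - 37, - 33 , - 30,-16,-55/4, - 6.9,  5, 10, 43]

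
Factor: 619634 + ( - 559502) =2^2*3^1*5011^1 = 60132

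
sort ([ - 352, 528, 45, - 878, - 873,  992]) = [ - 878, - 873,  -  352,45, 528,  992]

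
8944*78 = 697632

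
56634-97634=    - 41000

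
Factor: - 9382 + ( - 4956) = -14338 =- 2^1*67^1*107^1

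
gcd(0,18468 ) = 18468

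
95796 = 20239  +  75557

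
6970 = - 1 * (-6970) 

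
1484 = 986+498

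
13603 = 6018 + 7585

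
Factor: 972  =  2^2*3^5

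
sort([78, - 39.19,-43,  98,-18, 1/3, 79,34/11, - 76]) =[ -76,-43,-39.19, - 18, 1/3, 34/11,78,79, 98]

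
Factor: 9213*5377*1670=82728962670 = 2^1*3^1*5^1 * 19^1*37^1*83^1*167^1*283^1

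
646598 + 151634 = 798232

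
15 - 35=  -  20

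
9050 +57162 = 66212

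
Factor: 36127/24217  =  91/61 = 7^1*13^1*61^( - 1 ) 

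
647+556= 1203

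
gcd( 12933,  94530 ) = 3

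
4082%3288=794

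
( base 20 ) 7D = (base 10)153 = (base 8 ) 231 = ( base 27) 5I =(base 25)63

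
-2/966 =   -  1 + 482/483 = - 0.00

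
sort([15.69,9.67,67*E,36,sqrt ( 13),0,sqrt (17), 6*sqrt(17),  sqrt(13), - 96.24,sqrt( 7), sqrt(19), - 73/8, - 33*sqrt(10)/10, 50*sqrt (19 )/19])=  [ - 96.24, - 33*sqrt( 10)/10 , - 73/8 , 0,sqrt(7),sqrt (13)  ,  sqrt(13) , sqrt(17),  sqrt(19), 9.67, 50*sqrt(19)/19, 15.69, 6*sqrt( 17),36,67*E]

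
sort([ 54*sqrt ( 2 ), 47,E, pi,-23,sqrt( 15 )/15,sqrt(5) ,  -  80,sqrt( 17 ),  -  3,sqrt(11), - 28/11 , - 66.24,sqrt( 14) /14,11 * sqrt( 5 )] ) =[- 80, - 66.24, - 23,-3,-28/11,  sqrt( 15 )/15,sqrt( 14) /14,sqrt( 5 ),  E, pi,sqrt( 11), sqrt (17),11*sqrt( 5 ),  47,54*sqrt( 2)] 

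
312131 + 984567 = 1296698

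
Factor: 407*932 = 379324=2^2*11^1*37^1 * 233^1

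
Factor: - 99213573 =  - 3^1  *19^1* 1740589^1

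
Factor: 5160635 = 5^1 * 71^1*14537^1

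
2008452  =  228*8809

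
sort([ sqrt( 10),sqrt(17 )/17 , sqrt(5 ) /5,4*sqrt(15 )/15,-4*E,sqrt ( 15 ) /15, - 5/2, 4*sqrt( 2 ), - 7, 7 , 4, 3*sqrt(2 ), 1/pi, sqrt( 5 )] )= [ - 4*E , - 7,  -  5/2, sqrt (17)/17,sqrt ( 15) /15 , 1/pi , sqrt( 5 ) /5 , 4 * sqrt( 15 )/15 , sqrt( 5 ),sqrt( 10),4,3*sqrt (2),  4*sqrt(2 ),7 ]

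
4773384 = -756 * ( - 6314)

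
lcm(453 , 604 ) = 1812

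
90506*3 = 271518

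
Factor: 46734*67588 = 2^3 *3^1*61^1*277^1*7789^1  =  3158657592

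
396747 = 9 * 44083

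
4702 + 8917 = 13619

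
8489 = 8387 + 102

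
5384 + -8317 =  - 2933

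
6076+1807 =7883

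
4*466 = 1864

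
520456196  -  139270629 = 381185567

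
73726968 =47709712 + 26017256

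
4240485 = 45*94233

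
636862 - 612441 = 24421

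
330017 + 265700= 595717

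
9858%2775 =1533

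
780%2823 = 780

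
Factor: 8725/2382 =2^(-1)*3^( - 1)*5^2*349^1*397^(  -  1 )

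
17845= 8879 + 8966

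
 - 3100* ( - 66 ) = 204600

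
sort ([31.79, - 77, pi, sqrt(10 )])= [ - 77,pi, sqrt( 10), 31.79 ] 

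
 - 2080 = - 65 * 32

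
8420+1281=9701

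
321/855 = 107/285 = 0.38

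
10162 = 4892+5270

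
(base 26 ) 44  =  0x6C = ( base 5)413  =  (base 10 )108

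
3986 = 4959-973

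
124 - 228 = - 104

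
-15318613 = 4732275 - 20050888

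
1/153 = 1/153 = 0.01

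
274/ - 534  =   - 137/267   =  - 0.51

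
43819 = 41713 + 2106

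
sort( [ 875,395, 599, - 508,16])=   [-508,16,395,  599, 875 ] 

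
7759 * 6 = 46554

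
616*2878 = 1772848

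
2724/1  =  2724 = 2724.00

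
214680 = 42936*5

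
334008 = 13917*24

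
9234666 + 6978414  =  16213080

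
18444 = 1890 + 16554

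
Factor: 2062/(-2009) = -2^1*7^(  -  2)*41^(  -  1 )*1031^1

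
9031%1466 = 235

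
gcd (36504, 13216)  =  8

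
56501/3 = 56501/3  =  18833.67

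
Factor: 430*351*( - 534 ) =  - 2^2*3^4 * 5^1*13^1*43^1 * 89^1=- 80596620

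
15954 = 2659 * 6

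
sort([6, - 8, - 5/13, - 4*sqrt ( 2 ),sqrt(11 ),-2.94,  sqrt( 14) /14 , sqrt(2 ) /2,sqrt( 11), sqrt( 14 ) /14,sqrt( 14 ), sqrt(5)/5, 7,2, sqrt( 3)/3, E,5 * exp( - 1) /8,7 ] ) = [ - 8, - 4*sqrt(2),-2.94, - 5/13 , 5*exp( - 1)/8 , sqrt ( 14)/14 , sqrt(14) /14,sqrt( 5)/5, sqrt( 3) /3, sqrt(2)/2,2, E,sqrt(11 ), sqrt(11), sqrt( 14),6 , 7, 7]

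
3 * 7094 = 21282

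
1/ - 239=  - 1/239 = - 0.00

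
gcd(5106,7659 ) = 2553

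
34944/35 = 998 + 2/5 = 998.40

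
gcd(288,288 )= 288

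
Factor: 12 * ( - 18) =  - 2^3*3^3 = - 216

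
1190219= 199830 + 990389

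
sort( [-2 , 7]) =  [ - 2,7]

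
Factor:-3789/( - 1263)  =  3^1 = 3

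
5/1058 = 5/1058 = 0.00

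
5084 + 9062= 14146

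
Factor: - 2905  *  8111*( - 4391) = 103462739905  =  5^1 *7^1*83^1*4391^1*  8111^1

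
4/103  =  4/103 = 0.04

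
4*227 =908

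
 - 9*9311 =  - 83799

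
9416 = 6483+2933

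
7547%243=14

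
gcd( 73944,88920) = 936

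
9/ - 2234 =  - 9/2234 = -  0.00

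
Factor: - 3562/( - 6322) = 1781/3161 = 13^1*29^( - 1 )*109^( - 1)*137^1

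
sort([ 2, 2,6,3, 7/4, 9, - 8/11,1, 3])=[ - 8/11, 1,  7/4, 2 , 2, 3, 3,6, 9] 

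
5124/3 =1708  =  1708.00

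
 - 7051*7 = -49357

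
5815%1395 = 235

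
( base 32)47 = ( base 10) 135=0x87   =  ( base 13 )a5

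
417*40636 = 16945212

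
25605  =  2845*9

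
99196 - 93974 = 5222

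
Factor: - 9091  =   - 9091^1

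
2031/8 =253 + 7/8  =  253.88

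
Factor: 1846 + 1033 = 2879^1 = 2879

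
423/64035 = 47/7115 = 0.01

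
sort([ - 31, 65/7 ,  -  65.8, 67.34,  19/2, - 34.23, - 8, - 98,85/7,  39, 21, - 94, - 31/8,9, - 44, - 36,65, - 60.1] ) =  [ - 98 ,- 94,-65.8, - 60.1, - 44,-36, - 34.23, - 31, - 8, - 31/8 , 9, 65/7, 19/2,85/7, 21,39,  65,67.34 ]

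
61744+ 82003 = 143747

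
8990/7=8990/7 = 1284.29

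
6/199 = 6/199 = 0.03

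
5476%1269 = 400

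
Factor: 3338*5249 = 17521162=2^1*29^1 * 181^1*1669^1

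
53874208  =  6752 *7979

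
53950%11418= 8278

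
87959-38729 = 49230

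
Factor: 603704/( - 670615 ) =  - 2^3*5^( - 1 ) * 11^( - 1 )*17^1*23^1*89^( - 1)*137^( - 1 )*193^1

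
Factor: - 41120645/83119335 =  - 3^( - 1 )*13^(  -  1)*1931^1*4259^1*426253^( - 1) = - 8224129/16623867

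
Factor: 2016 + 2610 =4626=2^1*3^2*257^1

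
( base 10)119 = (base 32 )3n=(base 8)167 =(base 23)54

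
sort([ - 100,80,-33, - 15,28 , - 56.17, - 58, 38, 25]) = [ - 100, - 58, - 56.17, - 33, - 15, 25,28,38,80]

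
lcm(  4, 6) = 12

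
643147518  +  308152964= 951300482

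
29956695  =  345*86831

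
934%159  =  139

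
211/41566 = 211/41566 = 0.01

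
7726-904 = 6822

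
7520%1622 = 1032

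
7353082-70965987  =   - 63612905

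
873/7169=873/7169 = 0.12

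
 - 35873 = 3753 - 39626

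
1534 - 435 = 1099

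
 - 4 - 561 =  - 565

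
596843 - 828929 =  - 232086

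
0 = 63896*0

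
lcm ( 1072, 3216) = 3216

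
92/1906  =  46/953 = 0.05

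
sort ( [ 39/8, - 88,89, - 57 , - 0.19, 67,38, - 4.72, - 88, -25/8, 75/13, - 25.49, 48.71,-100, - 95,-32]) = [ - 100, - 95,  -  88, - 88 ,- 57, - 32, - 25.49,-4.72,-25/8,  -  0.19 , 39/8, 75/13, 38,48.71,67, 89]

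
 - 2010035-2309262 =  - 4319297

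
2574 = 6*429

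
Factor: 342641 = 13^1 * 26357^1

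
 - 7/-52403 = 7/52403 = 0.00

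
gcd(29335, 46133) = 1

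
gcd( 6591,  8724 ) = 3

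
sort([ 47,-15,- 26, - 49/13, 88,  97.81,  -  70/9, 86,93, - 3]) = [ - 26, - 15,-70/9,-49/13, - 3, 47, 86, 88, 93, 97.81 ] 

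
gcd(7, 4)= 1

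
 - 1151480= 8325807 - 9477287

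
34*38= 1292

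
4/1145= 4/1145 = 0.00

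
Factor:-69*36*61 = -151524 = - 2^2*3^3*23^1*61^1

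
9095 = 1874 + 7221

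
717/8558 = 717/8558 = 0.08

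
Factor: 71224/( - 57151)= -2^3*29^1*67^( - 1)*307^1*853^( - 1)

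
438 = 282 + 156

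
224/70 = 3 + 1/5 = 3.20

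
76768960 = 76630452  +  138508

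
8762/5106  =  4381/2553 =1.72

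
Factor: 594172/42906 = 2^1*3^( - 1)*41^1 * 3623^1*7151^(-1) =297086/21453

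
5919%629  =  258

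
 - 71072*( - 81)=5756832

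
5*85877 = 429385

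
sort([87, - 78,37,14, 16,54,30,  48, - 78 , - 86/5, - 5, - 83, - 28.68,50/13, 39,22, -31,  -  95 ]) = [-95, - 83, - 78, - 78 , - 31,  -  28.68 ,- 86/5 ,- 5, 50/13,14, 16,22 , 30,  37,39, 48, 54,87] 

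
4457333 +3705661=8162994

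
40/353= 40/353 = 0.11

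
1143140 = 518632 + 624508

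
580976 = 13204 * 44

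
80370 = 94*855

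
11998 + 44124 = 56122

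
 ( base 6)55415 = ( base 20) j5f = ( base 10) 7715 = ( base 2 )1111000100011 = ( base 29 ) 951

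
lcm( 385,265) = 20405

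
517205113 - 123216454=393988659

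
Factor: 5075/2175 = 7/3 = 3^( - 1 )*7^1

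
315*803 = 252945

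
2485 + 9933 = 12418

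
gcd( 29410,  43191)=1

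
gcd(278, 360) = 2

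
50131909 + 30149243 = 80281152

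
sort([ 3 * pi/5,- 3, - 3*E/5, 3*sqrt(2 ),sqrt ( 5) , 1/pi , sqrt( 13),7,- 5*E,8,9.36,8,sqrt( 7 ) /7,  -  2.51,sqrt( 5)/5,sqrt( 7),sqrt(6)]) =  [ - 5*E,-3,- 2.51, - 3*E/5,1/pi,sqrt( 7 ) /7, sqrt(5)/5, 3*pi/5,sqrt( 5), sqrt( 6), sqrt(7), sqrt(13) , 3*sqrt(2),7,8,8,9.36]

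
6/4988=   3/2494 =0.00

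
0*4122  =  0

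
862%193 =90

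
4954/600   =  8 + 77/300= 8.26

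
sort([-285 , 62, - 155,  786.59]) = [-285, - 155,62, 786.59 ]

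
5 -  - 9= 14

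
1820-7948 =- 6128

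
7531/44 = 7531/44 = 171.16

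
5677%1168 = 1005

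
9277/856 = 9277/856 = 10.84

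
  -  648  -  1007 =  - 1655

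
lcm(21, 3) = 21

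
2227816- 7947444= - 5719628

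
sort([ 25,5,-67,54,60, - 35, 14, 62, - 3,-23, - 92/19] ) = [  -  67,-35, - 23,  -  92/19,- 3 , 5,14,25, 54,60,62 ] 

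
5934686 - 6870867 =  - 936181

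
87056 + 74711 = 161767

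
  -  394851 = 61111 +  - 455962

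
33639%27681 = 5958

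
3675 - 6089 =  - 2414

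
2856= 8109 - 5253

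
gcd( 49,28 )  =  7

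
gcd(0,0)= 0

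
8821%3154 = 2513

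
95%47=1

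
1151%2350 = 1151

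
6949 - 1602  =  5347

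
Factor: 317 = 317^1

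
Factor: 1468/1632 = 2^( - 3)*3^( - 1 )*17^(  -  1)* 367^1= 367/408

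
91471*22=2012362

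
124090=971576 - 847486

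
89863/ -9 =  - 89863/9 =- 9984.78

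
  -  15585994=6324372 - 21910366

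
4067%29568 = 4067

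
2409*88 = 211992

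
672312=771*872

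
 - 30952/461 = -30952/461 = - 67.14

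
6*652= 3912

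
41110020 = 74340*553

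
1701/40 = 1701/40 = 42.52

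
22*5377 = 118294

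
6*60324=361944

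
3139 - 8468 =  - 5329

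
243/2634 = 81/878=0.09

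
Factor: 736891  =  43^1*17137^1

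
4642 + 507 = 5149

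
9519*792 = 7539048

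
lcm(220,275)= 1100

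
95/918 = 95/918=0.10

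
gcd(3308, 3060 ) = 4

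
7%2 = 1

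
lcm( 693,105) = 3465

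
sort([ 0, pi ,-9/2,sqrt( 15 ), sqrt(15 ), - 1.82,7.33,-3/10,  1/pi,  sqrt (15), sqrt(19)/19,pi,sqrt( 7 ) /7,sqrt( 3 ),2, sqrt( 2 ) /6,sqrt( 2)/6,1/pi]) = [ - 9/2,-1.82, - 3/10,0,sqrt(19) /19, sqrt( 2) /6,sqrt ( 2 ) /6,1/pi,1/pi,sqrt(7)/7,sqrt( 3 ),2,pi,pi, sqrt(15 ),sqrt( 15),sqrt( 15),7.33 ] 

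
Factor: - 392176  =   -2^4*127^1*193^1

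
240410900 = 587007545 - 346596645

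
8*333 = 2664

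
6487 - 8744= - 2257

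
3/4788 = 1/1596= 0.00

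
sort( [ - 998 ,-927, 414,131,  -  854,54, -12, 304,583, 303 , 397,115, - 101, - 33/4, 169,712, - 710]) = [ - 998, - 927,  -  854, - 710, - 101, - 12, - 33/4, 54,115,  131,  169,303,304,  397,414,583,712] 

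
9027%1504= 3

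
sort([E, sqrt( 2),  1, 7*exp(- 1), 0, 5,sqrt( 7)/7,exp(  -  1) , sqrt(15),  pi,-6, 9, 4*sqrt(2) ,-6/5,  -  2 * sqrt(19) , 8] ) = [ - 2*sqrt (19),-6,-6/5,0 , exp( - 1),  sqrt( 7)/7, 1, sqrt (2),7*exp( - 1),  E,  pi,  sqrt(15 ),5,4*sqrt(2), 8,  9 ] 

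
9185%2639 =1268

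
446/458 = 223/229 = 0.97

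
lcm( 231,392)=12936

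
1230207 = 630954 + 599253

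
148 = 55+93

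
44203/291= 44203/291 = 151.90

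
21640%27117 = 21640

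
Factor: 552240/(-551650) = - 2^3 * 3^2*5^(  -  1)*11^( - 1 )* 13^1*17^( - 1) = - 936/935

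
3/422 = 3/422=   0.01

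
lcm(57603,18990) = 1728090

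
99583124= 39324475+60258649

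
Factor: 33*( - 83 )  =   - 3^1*11^1*83^1 = - 2739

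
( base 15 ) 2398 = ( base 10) 7568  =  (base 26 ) B52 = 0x1D90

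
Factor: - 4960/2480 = -2 = - 2^1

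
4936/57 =4936/57 = 86.60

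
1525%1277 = 248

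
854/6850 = 427/3425=0.12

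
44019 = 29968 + 14051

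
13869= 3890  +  9979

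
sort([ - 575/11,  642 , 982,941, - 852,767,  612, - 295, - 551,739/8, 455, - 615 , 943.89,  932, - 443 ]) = [ - 852,-615  , - 551, - 443,-295, - 575/11 , 739/8,455, 612,642, 767,  932,941,943.89, 982]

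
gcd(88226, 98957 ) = 1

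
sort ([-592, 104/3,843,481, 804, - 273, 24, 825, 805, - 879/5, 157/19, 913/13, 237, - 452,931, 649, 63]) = [ - 592, - 452, - 273, - 879/5,  157/19  ,  24,104/3, 63,913/13,237, 481, 649, 804,805,825,843, 931]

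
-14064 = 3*( - 4688)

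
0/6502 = 0 = 0.00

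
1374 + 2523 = 3897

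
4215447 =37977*111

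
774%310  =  154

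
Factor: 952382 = 2^1*31^1 * 15361^1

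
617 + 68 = 685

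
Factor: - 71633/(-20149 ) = 20149^(-1 )*71633^1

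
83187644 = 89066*934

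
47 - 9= 38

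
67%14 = 11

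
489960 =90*5444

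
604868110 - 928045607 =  - 323177497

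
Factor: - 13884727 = -13884727^1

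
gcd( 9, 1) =1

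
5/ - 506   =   - 1 + 501/506  =  - 0.01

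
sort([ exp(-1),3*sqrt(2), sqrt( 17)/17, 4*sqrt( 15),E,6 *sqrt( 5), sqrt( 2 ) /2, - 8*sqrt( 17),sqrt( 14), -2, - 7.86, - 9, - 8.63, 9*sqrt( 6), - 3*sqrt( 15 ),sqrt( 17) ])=[-8  *sqrt( 17), - 3*sqrt( 15), - 9,-8.63,  -  7.86, - 2,sqrt( 17) /17, exp(-1),sqrt ( 2)/2, E,sqrt( 14 ),sqrt ( 17),3*sqrt( 2),6*sqrt(5), 4*sqrt(15),9 *sqrt( 6 ) ]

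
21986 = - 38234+60220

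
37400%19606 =17794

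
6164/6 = 1027  +  1/3 = 1027.33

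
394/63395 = 394/63395 = 0.01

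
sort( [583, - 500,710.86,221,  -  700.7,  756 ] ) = [  -  700.7,  -  500, 221,583,  710.86,756]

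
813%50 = 13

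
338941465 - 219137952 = 119803513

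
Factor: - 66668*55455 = -3697073940 = -2^2*3^1 * 5^1  *7^1*2381^1*3697^1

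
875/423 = 2 + 29/423  =  2.07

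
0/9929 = 0 = 0.00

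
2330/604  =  3 + 259/302 = 3.86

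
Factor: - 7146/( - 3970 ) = 9/5   =  3^2*5^( - 1)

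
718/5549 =718/5549 = 0.13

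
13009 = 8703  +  4306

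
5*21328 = 106640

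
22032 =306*72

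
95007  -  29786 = 65221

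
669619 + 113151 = 782770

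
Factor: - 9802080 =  - 2^5* 3^3*5^1 * 2269^1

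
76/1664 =19/416= 0.05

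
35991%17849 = 293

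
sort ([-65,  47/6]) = [ - 65,47/6]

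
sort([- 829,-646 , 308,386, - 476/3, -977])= [- 977,- 829  ,-646, - 476/3,308, 386]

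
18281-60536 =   -  42255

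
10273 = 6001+4272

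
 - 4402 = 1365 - 5767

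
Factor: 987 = 3^1*7^1*47^1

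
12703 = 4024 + 8679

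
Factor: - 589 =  - 19^1*31^1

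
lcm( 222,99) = 7326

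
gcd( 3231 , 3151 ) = 1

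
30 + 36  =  66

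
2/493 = 2/493=0.00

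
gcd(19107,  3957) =3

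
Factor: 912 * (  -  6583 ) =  - 2^4*3^1*19^1*29^1*227^1 = - 6003696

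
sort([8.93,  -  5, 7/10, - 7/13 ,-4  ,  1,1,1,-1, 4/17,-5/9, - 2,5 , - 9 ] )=[ -9 , - 5, - 4, - 2 ,- 1 , - 5/9,  -  7/13,4/17, 7/10, 1,1, 1, 5, 8.93] 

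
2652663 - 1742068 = 910595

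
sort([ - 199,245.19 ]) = [-199,245.19] 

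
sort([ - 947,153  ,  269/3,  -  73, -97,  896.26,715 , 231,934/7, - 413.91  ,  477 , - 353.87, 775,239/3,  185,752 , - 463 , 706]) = [- 947, - 463, - 413.91, - 353.87, - 97,  -  73,239/3, 269/3,934/7,153,  185,231, 477,706,715,752,775, 896.26]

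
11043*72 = 795096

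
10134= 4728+5406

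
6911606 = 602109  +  6309497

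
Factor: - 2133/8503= -3^3*11^(-1 )*79^1*773^( - 1)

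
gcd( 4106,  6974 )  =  2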